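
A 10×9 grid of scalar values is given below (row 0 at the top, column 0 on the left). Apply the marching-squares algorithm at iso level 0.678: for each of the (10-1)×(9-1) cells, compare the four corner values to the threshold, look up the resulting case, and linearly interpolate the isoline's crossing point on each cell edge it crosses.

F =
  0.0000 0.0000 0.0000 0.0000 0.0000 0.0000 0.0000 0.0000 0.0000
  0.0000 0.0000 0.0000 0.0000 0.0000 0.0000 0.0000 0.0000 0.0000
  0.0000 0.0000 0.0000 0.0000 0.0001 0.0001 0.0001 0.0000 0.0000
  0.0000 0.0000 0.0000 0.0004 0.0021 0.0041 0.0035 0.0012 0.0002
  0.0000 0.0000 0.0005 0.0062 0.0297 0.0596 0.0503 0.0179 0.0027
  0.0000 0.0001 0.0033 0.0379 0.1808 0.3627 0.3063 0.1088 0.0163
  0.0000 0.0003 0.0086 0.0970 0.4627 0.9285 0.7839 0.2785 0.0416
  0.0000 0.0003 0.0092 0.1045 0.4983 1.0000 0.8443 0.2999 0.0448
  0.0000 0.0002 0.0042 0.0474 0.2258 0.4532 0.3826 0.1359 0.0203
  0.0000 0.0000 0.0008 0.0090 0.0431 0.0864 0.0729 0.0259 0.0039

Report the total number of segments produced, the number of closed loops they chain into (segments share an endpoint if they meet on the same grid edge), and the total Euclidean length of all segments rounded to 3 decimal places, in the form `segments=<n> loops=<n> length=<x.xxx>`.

cell (5,4): code 0100 → (5.557,5.000)–(6.000,4.462)
cell (5,5): code 1100 → (5.778,6.000)–(5.557,5.000)
cell (5,6): code 1000 → (6.000,6.210)–(5.778,6.000)
cell (6,4): code 0110 → (6.000,4.462)–(7.000,4.358)
cell (6,6): code 1001 → (7.000,6.305)–(6.000,6.210)
cell (7,4): code 0010 → (7.000,4.358)–(7.589,5.000)
cell (7,5): code 0011 → (7.589,5.000)–(7.360,6.000)
cell (7,6): code 0001 → (7.360,6.000)–(7.000,6.305)
total: 8 segments, chained into 1 closed loop(s), length Σ = 6.404917

segments=8 loops=1 length=6.405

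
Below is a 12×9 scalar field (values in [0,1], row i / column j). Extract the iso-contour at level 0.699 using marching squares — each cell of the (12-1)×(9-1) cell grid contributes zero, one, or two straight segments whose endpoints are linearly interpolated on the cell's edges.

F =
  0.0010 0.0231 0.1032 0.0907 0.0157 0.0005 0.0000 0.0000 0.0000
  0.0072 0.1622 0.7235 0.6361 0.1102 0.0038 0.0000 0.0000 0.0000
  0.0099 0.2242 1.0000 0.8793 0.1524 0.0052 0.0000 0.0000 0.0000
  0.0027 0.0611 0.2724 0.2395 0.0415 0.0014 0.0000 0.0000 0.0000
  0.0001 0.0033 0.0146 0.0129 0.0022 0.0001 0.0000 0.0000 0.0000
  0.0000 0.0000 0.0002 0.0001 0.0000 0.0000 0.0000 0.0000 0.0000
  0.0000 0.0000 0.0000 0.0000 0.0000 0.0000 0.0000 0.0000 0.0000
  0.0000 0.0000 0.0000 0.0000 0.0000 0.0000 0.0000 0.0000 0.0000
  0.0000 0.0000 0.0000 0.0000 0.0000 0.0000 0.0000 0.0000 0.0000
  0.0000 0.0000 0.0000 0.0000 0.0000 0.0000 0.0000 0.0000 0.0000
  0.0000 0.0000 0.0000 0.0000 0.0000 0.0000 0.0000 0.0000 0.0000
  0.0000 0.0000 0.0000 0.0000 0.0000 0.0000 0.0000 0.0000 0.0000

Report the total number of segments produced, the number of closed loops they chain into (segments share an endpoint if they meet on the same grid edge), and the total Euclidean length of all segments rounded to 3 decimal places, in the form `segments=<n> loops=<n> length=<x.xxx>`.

cell (0,1): code 0100 → (0.961,2.000)–(1.000,1.956)
cell (0,2): code 1000 → (1.000,2.280)–(0.961,2.000)
cell (1,1): code 0110 → (1.000,1.956)–(2.000,1.612)
cell (1,2): code 1101 → (1.259,3.000)–(1.000,2.280)
cell (1,3): code 1000 → (2.000,3.248)–(1.259,3.000)
cell (2,1): code 0010 → (2.000,1.612)–(2.414,2.000)
cell (2,2): code 0011 → (2.414,2.000)–(2.282,3.000)
cell (2,3): code 0001 → (2.282,3.000)–(2.000,3.248)
total: 8 segments, chained into 1 closed loop(s), length Σ = 4.897318

segments=8 loops=1 length=4.897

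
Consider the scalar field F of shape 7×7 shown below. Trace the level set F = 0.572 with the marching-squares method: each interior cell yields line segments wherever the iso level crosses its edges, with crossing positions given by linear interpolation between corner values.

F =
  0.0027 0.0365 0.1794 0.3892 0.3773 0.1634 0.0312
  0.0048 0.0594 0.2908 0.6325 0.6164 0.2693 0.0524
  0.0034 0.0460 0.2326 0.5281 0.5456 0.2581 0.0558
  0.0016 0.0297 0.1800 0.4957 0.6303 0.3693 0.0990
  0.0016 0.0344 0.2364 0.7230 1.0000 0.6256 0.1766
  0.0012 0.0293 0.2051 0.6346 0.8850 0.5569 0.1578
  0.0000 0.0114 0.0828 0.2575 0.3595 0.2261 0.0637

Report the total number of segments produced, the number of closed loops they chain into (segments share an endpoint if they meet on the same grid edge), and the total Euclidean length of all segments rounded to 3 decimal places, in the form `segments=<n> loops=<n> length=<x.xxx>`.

cell (0,2): code 0100 → (0.751,3.000)–(1.000,2.823)
cell (0,3): code 1100 → (0.814,4.000)–(0.751,3.000)
cell (0,4): code 1000 → (1.000,4.128)–(0.814,4.000)
cell (1,2): code 0010 → (1.000,2.823)–(1.580,3.000)
cell (1,3): code 0011 → (1.580,3.000)–(1.627,4.000)
cell (1,4): code 0001 → (1.627,4.000)–(1.000,4.128)
cell (2,3): code 0100 → (2.312,4.000)–(3.000,3.567)
cell (2,4): code 1000 → (3.000,4.223)–(2.312,4.000)
cell (3,2): code 0100 → (3.336,3.000)–(4.000,2.690)
cell (3,3): code 1110 → (3.000,3.567)–(3.336,3.000)
cell (3,4): code 1101 → (3.791,5.000)–(3.000,4.223)
cell (3,5): code 1000 → (4.000,5.119)–(3.791,5.000)
cell (4,2): code 0110 → (4.000,2.690)–(5.000,2.854)
cell (4,4): code 1011 → (5.000,4.954)–(4.780,5.000)
cell (4,5): code 0001 → (4.780,5.000)–(4.000,5.119)
cell (5,2): code 0010 → (5.000,2.854)–(5.166,3.000)
cell (5,3): code 0011 → (5.166,3.000)–(5.596,4.000)
cell (5,4): code 0001 → (5.596,4.000)–(5.000,4.954)
total: 18 segments, chained into 2 closed loop(s), length Σ = 12.519240

segments=18 loops=2 length=12.519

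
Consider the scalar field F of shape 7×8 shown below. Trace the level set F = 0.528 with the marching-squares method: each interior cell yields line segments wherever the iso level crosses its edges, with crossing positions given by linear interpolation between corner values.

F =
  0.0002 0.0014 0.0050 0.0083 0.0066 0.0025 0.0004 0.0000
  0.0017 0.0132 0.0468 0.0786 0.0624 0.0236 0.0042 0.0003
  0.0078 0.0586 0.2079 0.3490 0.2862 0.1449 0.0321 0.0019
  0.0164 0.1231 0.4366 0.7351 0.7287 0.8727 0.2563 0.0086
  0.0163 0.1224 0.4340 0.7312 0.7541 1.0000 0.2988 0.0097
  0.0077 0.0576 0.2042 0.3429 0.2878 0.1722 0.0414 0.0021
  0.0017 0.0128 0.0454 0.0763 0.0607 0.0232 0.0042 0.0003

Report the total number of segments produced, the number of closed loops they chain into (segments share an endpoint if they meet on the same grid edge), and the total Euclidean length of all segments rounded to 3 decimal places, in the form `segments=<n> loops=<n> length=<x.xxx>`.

segments=10 loops=1 length=9.367

cell (2,2): code 0100 → (2.464,3.000)–(3.000,2.306)
cell (2,3): code 1100 → (2.546,4.000)–(2.464,3.000)
cell (2,4): code 1100 → (2.526,5.000)–(2.546,4.000)
cell (2,5): code 1000 → (3.000,5.559)–(2.526,5.000)
cell (3,2): code 0110 → (3.000,2.306)–(4.000,2.316)
cell (3,5): code 1001 → (4.000,5.673)–(3.000,5.559)
cell (4,2): code 0010 → (4.000,2.316)–(4.523,3.000)
cell (4,3): code 0011 → (4.523,3.000)–(4.485,4.000)
cell (4,4): code 0011 → (4.485,4.000)–(4.570,5.000)
cell (4,5): code 0001 → (4.570,5.000)–(4.000,5.673)
total: 10 segments, chained into 1 closed loop(s), length Σ = 9.367475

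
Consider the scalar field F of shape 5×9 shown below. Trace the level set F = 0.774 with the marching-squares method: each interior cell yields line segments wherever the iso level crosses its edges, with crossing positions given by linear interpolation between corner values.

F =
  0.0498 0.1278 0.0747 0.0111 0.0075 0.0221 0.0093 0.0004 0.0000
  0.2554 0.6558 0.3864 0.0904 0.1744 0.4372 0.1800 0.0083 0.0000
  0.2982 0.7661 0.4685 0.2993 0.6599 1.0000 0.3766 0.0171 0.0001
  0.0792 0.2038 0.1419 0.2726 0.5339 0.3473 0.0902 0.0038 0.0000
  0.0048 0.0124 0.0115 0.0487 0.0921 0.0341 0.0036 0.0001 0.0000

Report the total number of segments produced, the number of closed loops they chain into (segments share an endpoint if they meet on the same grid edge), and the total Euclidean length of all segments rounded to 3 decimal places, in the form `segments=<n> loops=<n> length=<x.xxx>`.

segments=4 loops=1 length=2.568

cell (1,4): code 0100 → (1.598,5.000)–(2.000,4.335)
cell (1,5): code 1000 → (2.000,5.363)–(1.598,5.000)
cell (2,4): code 0010 → (2.000,4.335)–(2.346,5.000)
cell (2,5): code 0001 → (2.346,5.000)–(2.000,5.363)
total: 4 segments, chained into 1 closed loop(s), length Σ = 2.568046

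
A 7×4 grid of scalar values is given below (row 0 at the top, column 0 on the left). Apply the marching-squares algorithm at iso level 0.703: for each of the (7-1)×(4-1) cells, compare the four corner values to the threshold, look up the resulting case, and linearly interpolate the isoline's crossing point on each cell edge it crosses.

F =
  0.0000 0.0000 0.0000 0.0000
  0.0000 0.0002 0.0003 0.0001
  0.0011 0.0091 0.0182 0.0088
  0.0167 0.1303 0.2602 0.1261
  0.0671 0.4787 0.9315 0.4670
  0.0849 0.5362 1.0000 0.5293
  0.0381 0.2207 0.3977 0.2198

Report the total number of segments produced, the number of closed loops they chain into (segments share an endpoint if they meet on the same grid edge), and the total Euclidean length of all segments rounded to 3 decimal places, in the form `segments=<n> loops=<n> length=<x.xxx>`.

cell (3,1): code 0100 → (3.660,2.000)–(4.000,1.495)
cell (3,2): code 1000 → (4.000,2.492)–(3.660,2.000)
cell (4,1): code 0110 → (4.000,1.495)–(5.000,1.360)
cell (4,2): code 1001 → (5.000,2.631)–(4.000,2.492)
cell (5,1): code 0010 → (5.000,1.360)–(5.493,2.000)
cell (5,2): code 0001 → (5.493,2.000)–(5.000,2.631)
total: 6 segments, chained into 1 closed loop(s), length Σ = 4.834727

segments=6 loops=1 length=4.835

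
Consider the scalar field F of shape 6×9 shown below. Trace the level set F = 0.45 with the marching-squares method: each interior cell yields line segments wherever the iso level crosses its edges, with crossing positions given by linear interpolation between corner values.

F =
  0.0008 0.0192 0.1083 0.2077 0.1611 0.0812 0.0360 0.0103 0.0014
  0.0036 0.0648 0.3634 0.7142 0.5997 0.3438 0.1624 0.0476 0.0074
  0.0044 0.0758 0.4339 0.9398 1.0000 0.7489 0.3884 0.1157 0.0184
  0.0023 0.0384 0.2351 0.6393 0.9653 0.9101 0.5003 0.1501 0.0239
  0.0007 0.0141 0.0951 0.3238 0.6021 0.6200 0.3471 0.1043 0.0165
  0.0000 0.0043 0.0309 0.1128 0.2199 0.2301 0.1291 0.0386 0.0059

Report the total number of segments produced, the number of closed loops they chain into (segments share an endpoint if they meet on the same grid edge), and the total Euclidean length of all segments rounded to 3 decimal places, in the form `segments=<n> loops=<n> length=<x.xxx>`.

cell (0,2): code 0100 → (0.478,3.000)–(1.000,2.247)
cell (0,3): code 1100 → (0.659,4.000)–(0.478,3.000)
cell (0,4): code 1000 → (1.000,4.585)–(0.659,4.000)
cell (1,2): code 0110 → (1.000,2.247)–(2.000,2.032)
cell (1,4): code 1101 → (1.262,5.000)–(1.000,4.585)
cell (1,5): code 1000 → (2.000,5.829)–(1.262,5.000)
cell (2,2): code 0110 → (2.000,2.032)–(3.000,2.532)
cell (2,5): code 1101 → (2.550,6.000)–(2.000,5.829)
cell (2,6): code 1000 → (3.000,6.144)–(2.550,6.000)
cell (3,2): code 0010 → (3.000,2.532)–(3.600,3.000)
cell (3,3): code 0111 → (3.600,3.000)–(4.000,3.453)
cell (3,5): code 1011 → (4.000,5.623)–(3.328,6.000)
cell (3,6): code 0001 → (3.328,6.000)–(3.000,6.144)
cell (4,3): code 0010 → (4.000,3.453)–(4.398,4.000)
cell (4,4): code 0011 → (4.398,4.000)–(4.436,5.000)
cell (4,5): code 0001 → (4.436,5.000)–(4.000,5.623)
total: 16 segments, chained into 1 closed loop(s), length Σ = 12.331049

segments=16 loops=1 length=12.331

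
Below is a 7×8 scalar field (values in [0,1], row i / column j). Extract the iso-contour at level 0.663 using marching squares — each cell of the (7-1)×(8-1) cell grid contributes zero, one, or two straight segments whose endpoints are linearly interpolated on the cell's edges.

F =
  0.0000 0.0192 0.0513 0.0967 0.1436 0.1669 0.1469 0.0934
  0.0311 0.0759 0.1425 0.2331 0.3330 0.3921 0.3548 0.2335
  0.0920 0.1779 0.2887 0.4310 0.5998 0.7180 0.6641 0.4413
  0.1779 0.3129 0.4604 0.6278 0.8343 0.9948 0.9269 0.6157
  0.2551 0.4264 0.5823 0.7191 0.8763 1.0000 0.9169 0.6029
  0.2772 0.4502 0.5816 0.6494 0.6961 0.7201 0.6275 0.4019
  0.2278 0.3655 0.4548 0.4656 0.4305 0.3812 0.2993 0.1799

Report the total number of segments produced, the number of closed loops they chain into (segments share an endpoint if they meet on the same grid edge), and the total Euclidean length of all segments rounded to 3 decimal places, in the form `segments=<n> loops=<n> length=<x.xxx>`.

cell (1,4): code 0100 → (1.831,5.000)–(2.000,4.535)
cell (1,5): code 1100 → (1.996,6.000)–(1.831,5.000)
cell (1,6): code 1000 → (2.000,6.005)–(1.996,6.000)
cell (2,3): code 0100 → (2.270,4.000)–(3.000,3.170)
cell (2,4): code 1110 → (2.000,4.535)–(2.270,4.000)
cell (2,6): code 1001 → (3.000,6.848)–(2.000,6.005)
cell (3,2): code 0100 → (3.386,3.000)–(4.000,2.590)
cell (3,3): code 1110 → (3.000,3.170)–(3.386,3.000)
cell (3,6): code 1001 → (4.000,6.809)–(3.000,6.848)
cell (4,2): code 0010 → (4.000,2.590)–(4.805,3.000)
cell (4,3): code 0111 → (4.805,3.000)–(5.000,3.291)
cell (4,5): code 1011 → (5.000,5.617)–(4.877,6.000)
cell (4,6): code 0001 → (4.877,6.000)–(4.000,6.809)
cell (5,3): code 0010 → (5.000,3.291)–(5.125,4.000)
cell (5,4): code 0011 → (5.125,4.000)–(5.168,5.000)
cell (5,5): code 0001 → (5.168,5.000)–(5.000,5.617)
total: 16 segments, chained into 1 closed loop(s), length Σ = 11.897091

segments=16 loops=1 length=11.897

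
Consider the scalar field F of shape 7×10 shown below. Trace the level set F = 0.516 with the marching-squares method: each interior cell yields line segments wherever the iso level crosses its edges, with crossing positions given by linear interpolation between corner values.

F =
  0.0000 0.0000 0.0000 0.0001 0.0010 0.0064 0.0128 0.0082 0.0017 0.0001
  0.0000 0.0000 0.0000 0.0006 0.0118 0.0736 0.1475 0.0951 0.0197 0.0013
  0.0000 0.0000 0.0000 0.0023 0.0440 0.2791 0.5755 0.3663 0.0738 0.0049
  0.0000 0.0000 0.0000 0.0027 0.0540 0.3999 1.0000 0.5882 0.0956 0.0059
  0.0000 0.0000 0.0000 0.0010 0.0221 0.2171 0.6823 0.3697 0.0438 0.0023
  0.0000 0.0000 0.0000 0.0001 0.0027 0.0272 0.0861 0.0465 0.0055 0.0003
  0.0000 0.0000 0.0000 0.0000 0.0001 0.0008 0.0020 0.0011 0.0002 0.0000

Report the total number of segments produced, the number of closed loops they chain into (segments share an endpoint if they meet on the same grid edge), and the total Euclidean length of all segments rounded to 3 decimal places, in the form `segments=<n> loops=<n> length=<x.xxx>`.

segments=10 loops=1 length=6.399

cell (1,5): code 0100 → (1.861,6.000)–(2.000,5.799)
cell (1,6): code 1000 → (2.000,6.284)–(1.861,6.000)
cell (2,5): code 0110 → (2.000,5.799)–(3.000,5.193)
cell (2,6): code 1101 → (2.675,7.000)–(2.000,6.284)
cell (2,7): code 1000 → (3.000,7.147)–(2.675,7.000)
cell (3,5): code 0110 → (3.000,5.193)–(4.000,5.643)
cell (3,6): code 1011 → (4.000,6.532)–(3.330,7.000)
cell (3,7): code 0001 → (3.330,7.000)–(3.000,7.147)
cell (4,5): code 0010 → (4.000,5.643)–(4.279,6.000)
cell (4,6): code 0001 → (4.279,6.000)–(4.000,6.532)
total: 10 segments, chained into 1 closed loop(s), length Σ = 6.398951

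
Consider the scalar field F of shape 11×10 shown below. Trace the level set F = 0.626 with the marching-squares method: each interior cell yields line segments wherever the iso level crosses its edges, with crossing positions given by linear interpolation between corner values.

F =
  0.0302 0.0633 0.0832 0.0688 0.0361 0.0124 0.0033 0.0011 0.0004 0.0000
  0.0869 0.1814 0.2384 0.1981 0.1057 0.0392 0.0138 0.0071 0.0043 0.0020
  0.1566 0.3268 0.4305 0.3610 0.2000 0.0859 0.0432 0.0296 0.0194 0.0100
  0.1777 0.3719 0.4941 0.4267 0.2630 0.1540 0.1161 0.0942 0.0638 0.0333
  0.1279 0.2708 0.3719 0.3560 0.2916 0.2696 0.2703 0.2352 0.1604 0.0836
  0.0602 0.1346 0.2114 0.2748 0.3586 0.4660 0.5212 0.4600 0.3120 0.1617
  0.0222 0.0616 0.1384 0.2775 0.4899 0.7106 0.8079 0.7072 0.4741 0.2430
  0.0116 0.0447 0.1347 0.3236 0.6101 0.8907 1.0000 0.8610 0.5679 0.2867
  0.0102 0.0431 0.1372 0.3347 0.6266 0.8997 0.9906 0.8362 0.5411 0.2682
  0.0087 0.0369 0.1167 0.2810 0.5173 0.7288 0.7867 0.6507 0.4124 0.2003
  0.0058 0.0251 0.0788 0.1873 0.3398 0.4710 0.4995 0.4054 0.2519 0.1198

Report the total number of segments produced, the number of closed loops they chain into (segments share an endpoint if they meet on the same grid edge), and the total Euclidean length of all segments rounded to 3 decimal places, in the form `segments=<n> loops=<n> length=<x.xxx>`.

segments=16 loops=1 length=12.514

cell (5,4): code 0100 → (5.654,5.000)–(6.000,4.617)
cell (5,5): code 1100 → (5.366,6.000)–(5.654,5.000)
cell (5,6): code 1100 → (5.672,7.000)–(5.366,6.000)
cell (5,7): code 1000 → (6.000,7.348)–(5.672,7.000)
cell (6,4): code 0110 → (6.000,4.617)–(7.000,4.057)
cell (6,7): code 1001 → (7.000,7.802)–(6.000,7.348)
cell (7,3): code 0100 → (7.964,4.000)–(8.000,3.998)
cell (7,4): code 1110 → (7.000,4.057)–(7.964,4.000)
cell (7,7): code 1001 → (8.000,7.712)–(7.000,7.802)
cell (8,3): code 0010 → (8.000,3.998)–(8.005,4.000)
cell (8,4): code 0111 → (8.005,4.000)–(9.000,4.514)
cell (8,7): code 1001 → (9.000,7.104)–(8.000,7.712)
cell (9,4): code 0010 → (9.000,4.514)–(9.399,5.000)
cell (9,5): code 0011 → (9.399,5.000)–(9.560,6.000)
cell (9,6): code 0011 → (9.560,6.000)–(9.101,7.000)
cell (9,7): code 0001 → (9.101,7.000)–(9.000,7.104)
total: 16 segments, chained into 1 closed loop(s), length Σ = 12.513789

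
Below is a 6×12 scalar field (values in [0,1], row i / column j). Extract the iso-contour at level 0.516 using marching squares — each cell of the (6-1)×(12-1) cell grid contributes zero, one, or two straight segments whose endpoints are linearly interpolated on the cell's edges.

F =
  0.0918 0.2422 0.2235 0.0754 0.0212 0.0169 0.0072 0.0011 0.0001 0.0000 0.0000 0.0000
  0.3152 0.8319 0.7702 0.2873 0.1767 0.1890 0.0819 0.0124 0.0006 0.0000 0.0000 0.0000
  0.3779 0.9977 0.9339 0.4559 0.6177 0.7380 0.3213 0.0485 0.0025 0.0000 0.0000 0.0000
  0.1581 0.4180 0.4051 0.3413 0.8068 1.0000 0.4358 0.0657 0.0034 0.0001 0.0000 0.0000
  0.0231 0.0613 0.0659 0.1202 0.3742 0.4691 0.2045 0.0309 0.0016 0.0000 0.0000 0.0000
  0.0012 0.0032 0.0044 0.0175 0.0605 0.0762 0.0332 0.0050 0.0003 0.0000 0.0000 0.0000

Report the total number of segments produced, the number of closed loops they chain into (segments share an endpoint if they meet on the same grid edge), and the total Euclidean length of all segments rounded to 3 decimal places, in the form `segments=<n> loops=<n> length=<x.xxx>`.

segments=16 loops=2 length=15.510

cell (0,0): code 0100 → (0.464,1.000)–(1.000,0.389)
cell (0,1): code 1100 → (0.535,2.000)–(0.464,1.000)
cell (0,2): code 1000 → (1.000,2.526)–(0.535,2.000)
cell (1,0): code 0110 → (1.000,0.389)–(2.000,0.223)
cell (1,2): code 1001 → (2.000,2.874)–(1.000,2.526)
cell (1,3): code 0100 → (1.769,4.000)–(2.000,3.371)
cell (1,4): code 1100 → (1.596,5.000)–(1.769,4.000)
cell (1,5): code 1000 → (2.000,5.533)–(1.596,5.000)
cell (2,0): code 0010 → (2.000,0.223)–(2.831,1.000)
cell (2,1): code 0011 → (2.831,1.000)–(2.790,2.000)
cell (2,2): code 0001 → (2.790,2.000)–(2.000,2.874)
cell (2,3): code 0110 → (2.000,3.371)–(3.000,3.375)
cell (2,5): code 1001 → (3.000,5.858)–(2.000,5.533)
cell (3,3): code 0010 → (3.000,3.375)–(3.672,4.000)
cell (3,4): code 0011 → (3.672,4.000)–(3.912,5.000)
cell (3,5): code 0001 → (3.912,5.000)–(3.000,5.858)
total: 16 segments, chained into 2 closed loop(s), length Σ = 15.509869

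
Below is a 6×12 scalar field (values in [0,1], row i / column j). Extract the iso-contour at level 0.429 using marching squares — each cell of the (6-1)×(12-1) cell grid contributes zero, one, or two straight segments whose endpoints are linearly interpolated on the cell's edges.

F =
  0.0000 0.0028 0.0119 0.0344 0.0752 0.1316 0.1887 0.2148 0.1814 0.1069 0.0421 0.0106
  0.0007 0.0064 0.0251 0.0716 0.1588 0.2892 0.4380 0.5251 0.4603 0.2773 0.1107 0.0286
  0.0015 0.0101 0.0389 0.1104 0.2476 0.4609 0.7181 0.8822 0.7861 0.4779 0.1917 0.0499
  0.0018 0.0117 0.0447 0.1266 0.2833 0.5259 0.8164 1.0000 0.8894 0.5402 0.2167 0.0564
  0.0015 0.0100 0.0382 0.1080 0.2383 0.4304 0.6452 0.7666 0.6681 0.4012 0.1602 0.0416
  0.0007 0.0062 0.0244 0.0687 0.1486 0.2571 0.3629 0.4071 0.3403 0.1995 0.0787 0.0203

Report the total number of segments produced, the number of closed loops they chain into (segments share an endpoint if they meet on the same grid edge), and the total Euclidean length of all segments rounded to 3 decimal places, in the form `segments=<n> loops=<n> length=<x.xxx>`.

cell (0,5): code 0100 → (0.964,6.000)–(1.000,5.940)
cell (0,6): code 1100 → (0.690,7.000)–(0.964,6.000)
cell (0,7): code 1100 → (0.888,8.000)–(0.690,7.000)
cell (0,8): code 1000 → (1.000,8.171)–(0.888,8.000)
cell (1,4): code 0100 → (1.814,5.000)–(2.000,4.850)
cell (1,5): code 1110 → (1.000,5.940)–(1.814,5.000)
cell (1,8): code 1101 → (1.756,9.000)–(1.000,8.171)
cell (1,9): code 1000 → (2.000,9.171)–(1.756,9.000)
cell (2,4): code 0110 → (2.000,4.850)–(3.000,4.601)
cell (2,9): code 1001 → (3.000,9.344)–(2.000,9.171)
cell (3,4): code 0110 → (3.000,4.601)–(4.000,4.993)
cell (3,8): code 1011 → (4.000,8.896)–(3.800,9.000)
cell (3,9): code 0001 → (3.800,9.000)–(3.000,9.344)
cell (4,4): code 0010 → (4.000,4.993)–(4.008,5.000)
cell (4,5): code 0011 → (4.008,5.000)–(4.766,6.000)
cell (4,6): code 0011 → (4.766,6.000)–(4.939,7.000)
cell (4,7): code 0011 → (4.939,7.000)–(4.729,8.000)
cell (4,8): code 0001 → (4.729,8.000)–(4.000,8.896)
total: 18 segments, chained into 1 closed loop(s), length Σ = 13.905943

segments=18 loops=1 length=13.906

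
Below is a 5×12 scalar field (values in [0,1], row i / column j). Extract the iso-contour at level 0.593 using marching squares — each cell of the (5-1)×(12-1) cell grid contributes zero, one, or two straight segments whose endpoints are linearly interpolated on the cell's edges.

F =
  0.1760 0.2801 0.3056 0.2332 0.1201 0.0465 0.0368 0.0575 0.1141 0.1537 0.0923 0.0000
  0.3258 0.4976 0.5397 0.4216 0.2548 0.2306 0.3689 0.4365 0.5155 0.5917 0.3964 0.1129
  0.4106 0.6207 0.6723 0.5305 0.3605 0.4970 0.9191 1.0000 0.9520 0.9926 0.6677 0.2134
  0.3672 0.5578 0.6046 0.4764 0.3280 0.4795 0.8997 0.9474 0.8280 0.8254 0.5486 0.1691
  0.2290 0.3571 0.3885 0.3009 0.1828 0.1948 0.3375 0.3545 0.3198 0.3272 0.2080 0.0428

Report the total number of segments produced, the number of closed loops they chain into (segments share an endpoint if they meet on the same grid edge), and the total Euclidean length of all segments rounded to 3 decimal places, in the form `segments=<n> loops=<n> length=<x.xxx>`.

segments=22 loops=2 length=17.501

cell (1,0): code 0100 → (1.775,1.000)–(2.000,0.868)
cell (1,1): code 1100 → (1.402,2.000)–(1.775,1.000)
cell (1,2): code 1000 → (2.000,2.559)–(1.402,2.000)
cell (1,5): code 0100 → (1.407,6.000)–(2.000,5.227)
cell (1,6): code 1100 → (1.278,7.000)–(1.407,6.000)
cell (1,7): code 1100 → (1.178,8.000)–(1.278,7.000)
cell (1,8): code 1100 → (1.003,9.000)–(1.178,8.000)
cell (1,9): code 1100 → (1.725,10.000)–(1.003,9.000)
cell (1,10): code 1000 → (2.000,10.164)–(1.725,10.000)
cell (2,0): code 0010 → (2.000,0.868)–(2.440,1.000)
cell (2,1): code 0111 → (2.440,1.000)–(3.000,1.752)
cell (2,2): code 1001 → (3.000,2.090)–(2.000,2.559)
cell (2,5): code 0110 → (2.000,5.227)–(3.000,5.270)
cell (2,9): code 1011 → (3.000,9.840)–(2.627,10.000)
cell (2,10): code 0001 → (2.627,10.000)–(2.000,10.164)
cell (3,1): code 0010 → (3.000,1.752)–(3.054,2.000)
cell (3,2): code 0001 → (3.054,2.000)–(3.000,2.090)
cell (3,5): code 0010 → (3.000,5.270)–(3.546,6.000)
cell (3,6): code 0011 → (3.546,6.000)–(3.598,7.000)
cell (3,7): code 0011 → (3.598,7.000)–(3.462,8.000)
cell (3,8): code 0011 → (3.462,8.000)–(3.466,9.000)
cell (3,9): code 0001 → (3.466,9.000)–(3.000,9.840)
total: 22 segments, chained into 2 closed loop(s), length Σ = 17.500581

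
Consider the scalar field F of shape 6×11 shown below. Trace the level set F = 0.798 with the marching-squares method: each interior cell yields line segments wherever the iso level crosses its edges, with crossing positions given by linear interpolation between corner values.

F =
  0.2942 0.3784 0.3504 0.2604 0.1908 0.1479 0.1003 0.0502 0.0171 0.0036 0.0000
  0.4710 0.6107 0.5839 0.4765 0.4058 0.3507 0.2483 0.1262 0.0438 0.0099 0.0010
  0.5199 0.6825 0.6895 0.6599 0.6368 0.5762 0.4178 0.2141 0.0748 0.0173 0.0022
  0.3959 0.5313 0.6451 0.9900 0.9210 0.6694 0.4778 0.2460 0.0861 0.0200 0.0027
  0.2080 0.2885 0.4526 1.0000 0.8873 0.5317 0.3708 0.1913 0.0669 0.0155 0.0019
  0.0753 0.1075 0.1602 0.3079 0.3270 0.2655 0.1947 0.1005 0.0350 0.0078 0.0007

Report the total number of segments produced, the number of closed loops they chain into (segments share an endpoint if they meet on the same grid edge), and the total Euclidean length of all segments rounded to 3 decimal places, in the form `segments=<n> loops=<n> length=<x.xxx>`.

segments=8 loops=1 length=6.291

cell (2,2): code 0100 → (2.418,3.000)–(3.000,2.443)
cell (2,3): code 1100 → (2.567,4.000)–(2.418,3.000)
cell (2,4): code 1000 → (3.000,4.489)–(2.567,4.000)
cell (3,2): code 0110 → (3.000,2.443)–(4.000,2.631)
cell (3,4): code 1001 → (4.000,4.251)–(3.000,4.489)
cell (4,2): code 0010 → (4.000,2.631)–(4.292,3.000)
cell (4,3): code 0011 → (4.292,3.000)–(4.159,4.000)
cell (4,4): code 0001 → (4.159,4.000)–(4.000,4.251)
total: 8 segments, chained into 1 closed loop(s), length Σ = 6.291036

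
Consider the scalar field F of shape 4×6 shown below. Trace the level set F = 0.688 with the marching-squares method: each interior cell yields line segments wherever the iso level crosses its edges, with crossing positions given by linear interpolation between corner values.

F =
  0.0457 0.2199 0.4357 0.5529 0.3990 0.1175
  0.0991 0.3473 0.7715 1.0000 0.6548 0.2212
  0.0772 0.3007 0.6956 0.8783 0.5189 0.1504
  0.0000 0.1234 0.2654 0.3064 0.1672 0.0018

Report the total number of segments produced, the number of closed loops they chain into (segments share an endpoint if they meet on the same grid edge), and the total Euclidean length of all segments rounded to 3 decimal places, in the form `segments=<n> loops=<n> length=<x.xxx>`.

cell (0,1): code 0100 → (0.751,2.000)–(1.000,1.803)
cell (0,2): code 1100 → (0.302,3.000)–(0.751,2.000)
cell (0,3): code 1000 → (1.000,3.904)–(0.302,3.000)
cell (1,1): code 0110 → (1.000,1.803)–(2.000,1.981)
cell (1,3): code 1001 → (2.000,3.529)–(1.000,3.904)
cell (2,1): code 0010 → (2.000,1.981)–(2.018,2.000)
cell (2,2): code 0011 → (2.018,2.000)–(2.333,3.000)
cell (2,3): code 0001 → (2.333,3.000)–(2.000,3.529)
total: 8 segments, chained into 1 closed loop(s), length Σ = 6.338626

segments=8 loops=1 length=6.339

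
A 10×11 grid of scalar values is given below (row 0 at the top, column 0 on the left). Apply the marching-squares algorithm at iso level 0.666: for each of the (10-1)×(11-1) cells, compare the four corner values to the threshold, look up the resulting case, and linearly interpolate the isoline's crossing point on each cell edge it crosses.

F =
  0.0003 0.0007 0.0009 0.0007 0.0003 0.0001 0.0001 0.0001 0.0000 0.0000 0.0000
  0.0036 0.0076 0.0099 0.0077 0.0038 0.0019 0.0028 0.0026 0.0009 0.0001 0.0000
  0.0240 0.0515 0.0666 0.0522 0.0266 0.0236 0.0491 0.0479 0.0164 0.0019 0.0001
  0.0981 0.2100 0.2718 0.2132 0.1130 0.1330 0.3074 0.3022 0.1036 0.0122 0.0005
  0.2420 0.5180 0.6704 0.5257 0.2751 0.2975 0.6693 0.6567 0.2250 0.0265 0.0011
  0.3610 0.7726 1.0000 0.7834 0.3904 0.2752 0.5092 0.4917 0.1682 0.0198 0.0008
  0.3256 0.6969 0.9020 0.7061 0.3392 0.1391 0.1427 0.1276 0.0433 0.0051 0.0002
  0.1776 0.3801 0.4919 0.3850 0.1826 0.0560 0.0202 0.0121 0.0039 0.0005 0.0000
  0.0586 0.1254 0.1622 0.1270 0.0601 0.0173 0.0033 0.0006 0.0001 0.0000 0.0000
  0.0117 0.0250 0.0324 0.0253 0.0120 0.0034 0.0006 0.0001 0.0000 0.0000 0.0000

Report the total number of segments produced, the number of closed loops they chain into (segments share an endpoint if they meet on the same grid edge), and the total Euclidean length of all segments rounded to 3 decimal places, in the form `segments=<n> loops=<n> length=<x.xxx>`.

segments=16 loops=2 length=8.437

cell (3,1): code 0100 → (3.989,2.000)–(4.000,1.971)
cell (3,2): code 1000 → (4.000,2.030)–(3.989,2.000)
cell (3,5): code 0100 → (3.991,6.000)–(4.000,5.991)
cell (3,6): code 1000 → (4.000,6.262)–(3.991,6.000)
cell (4,0): code 0100 → (4.581,1.000)–(5.000,0.741)
cell (4,1): code 1110 → (4.000,1.971)–(4.581,1.000)
cell (4,2): code 1101 → (4.544,3.000)–(4.000,2.030)
cell (4,3): code 1000 → (5.000,3.299)–(4.544,3.000)
cell (4,5): code 0010 → (4.000,5.991)–(4.021,6.000)
cell (4,6): code 0001 → (4.021,6.000)–(4.000,6.262)
cell (5,0): code 0110 → (5.000,0.741)–(6.000,0.917)
cell (5,3): code 1001 → (6.000,3.109)–(5.000,3.299)
cell (6,0): code 0010 → (6.000,0.917)–(6.098,1.000)
cell (6,1): code 0011 → (6.098,1.000)–(6.575,2.000)
cell (6,2): code 0011 → (6.575,2.000)–(6.125,3.000)
cell (6,3): code 0001 → (6.125,3.000)–(6.000,3.109)
total: 16 segments, chained into 2 closed loop(s), length Σ = 8.436557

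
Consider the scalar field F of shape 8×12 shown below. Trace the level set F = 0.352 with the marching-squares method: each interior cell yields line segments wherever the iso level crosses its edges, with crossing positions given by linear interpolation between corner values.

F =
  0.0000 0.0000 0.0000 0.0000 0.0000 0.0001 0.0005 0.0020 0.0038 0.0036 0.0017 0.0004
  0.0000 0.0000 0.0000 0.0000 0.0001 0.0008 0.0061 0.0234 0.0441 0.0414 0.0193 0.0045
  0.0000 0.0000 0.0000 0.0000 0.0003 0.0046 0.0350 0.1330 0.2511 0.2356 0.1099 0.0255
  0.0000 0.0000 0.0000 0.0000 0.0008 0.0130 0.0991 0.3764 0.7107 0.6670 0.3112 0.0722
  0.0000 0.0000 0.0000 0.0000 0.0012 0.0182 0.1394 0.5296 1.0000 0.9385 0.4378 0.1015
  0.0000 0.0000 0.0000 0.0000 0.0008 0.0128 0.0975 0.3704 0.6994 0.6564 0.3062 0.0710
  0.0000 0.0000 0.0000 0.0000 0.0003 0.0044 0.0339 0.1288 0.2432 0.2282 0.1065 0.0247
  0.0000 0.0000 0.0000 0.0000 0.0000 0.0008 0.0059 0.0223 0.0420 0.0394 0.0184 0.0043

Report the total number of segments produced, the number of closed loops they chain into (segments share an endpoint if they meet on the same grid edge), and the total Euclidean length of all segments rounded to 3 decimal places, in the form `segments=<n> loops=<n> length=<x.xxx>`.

cell (2,6): code 0100 → (2.900,7.000)–(3.000,6.912)
cell (2,7): code 1100 → (2.220,8.000)–(2.900,7.000)
cell (2,8): code 1100 → (2.270,9.000)–(2.220,8.000)
cell (2,9): code 1000 → (3.000,9.885)–(2.270,9.000)
cell (3,6): code 0110 → (3.000,6.912)–(4.000,6.545)
cell (3,9): code 1101 → (3.322,10.000)–(3.000,9.885)
cell (3,10): code 1000 → (4.000,10.255)–(3.322,10.000)
cell (4,6): code 0110 → (4.000,6.545)–(5.000,6.933)
cell (4,9): code 1011 → (5.000,9.869)–(4.652,10.000)
cell (4,10): code 0001 → (4.652,10.000)–(4.000,10.255)
cell (5,6): code 0010 → (5.000,6.933)–(5.076,7.000)
cell (5,7): code 0011 → (5.076,7.000)–(5.762,8.000)
cell (5,8): code 0011 → (5.762,8.000)–(5.711,9.000)
cell (5,9): code 0001 → (5.711,9.000)–(5.000,9.869)
total: 14 segments, chained into 1 closed loop(s), length Σ = 11.205802

segments=14 loops=1 length=11.206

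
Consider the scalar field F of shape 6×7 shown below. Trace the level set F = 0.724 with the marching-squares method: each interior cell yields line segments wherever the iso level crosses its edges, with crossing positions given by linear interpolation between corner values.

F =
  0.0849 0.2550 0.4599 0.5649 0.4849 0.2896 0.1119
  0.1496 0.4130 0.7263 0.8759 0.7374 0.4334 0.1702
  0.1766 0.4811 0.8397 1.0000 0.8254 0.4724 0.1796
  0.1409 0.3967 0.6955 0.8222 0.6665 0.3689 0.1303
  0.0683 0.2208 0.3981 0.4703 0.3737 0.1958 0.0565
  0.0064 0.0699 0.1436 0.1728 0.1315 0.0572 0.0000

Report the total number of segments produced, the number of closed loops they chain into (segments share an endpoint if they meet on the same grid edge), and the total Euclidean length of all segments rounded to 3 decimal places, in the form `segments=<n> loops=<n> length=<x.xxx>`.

segments=12 loops=1 length=8.252

cell (0,1): code 0100 → (0.991,2.000)–(1.000,1.993)
cell (0,2): code 1100 → (0.512,3.000)–(0.991,2.000)
cell (0,3): code 1100 → (0.947,4.000)–(0.512,3.000)
cell (0,4): code 1000 → (1.000,4.044)–(0.947,4.000)
cell (1,1): code 0110 → (1.000,1.993)–(2.000,1.677)
cell (1,4): code 1001 → (2.000,4.287)–(1.000,4.044)
cell (2,1): code 0010 → (2.000,1.677)–(2.802,2.000)
cell (2,2): code 0111 → (2.802,2.000)–(3.000,2.225)
cell (2,3): code 1011 → (3.000,3.631)–(2.638,4.000)
cell (2,4): code 0001 → (2.638,4.000)–(2.000,4.287)
cell (3,2): code 0010 → (3.000,2.225)–(3.279,3.000)
cell (3,3): code 0001 → (3.279,3.000)–(3.000,3.631)
total: 12 segments, chained into 1 closed loop(s), length Σ = 8.252316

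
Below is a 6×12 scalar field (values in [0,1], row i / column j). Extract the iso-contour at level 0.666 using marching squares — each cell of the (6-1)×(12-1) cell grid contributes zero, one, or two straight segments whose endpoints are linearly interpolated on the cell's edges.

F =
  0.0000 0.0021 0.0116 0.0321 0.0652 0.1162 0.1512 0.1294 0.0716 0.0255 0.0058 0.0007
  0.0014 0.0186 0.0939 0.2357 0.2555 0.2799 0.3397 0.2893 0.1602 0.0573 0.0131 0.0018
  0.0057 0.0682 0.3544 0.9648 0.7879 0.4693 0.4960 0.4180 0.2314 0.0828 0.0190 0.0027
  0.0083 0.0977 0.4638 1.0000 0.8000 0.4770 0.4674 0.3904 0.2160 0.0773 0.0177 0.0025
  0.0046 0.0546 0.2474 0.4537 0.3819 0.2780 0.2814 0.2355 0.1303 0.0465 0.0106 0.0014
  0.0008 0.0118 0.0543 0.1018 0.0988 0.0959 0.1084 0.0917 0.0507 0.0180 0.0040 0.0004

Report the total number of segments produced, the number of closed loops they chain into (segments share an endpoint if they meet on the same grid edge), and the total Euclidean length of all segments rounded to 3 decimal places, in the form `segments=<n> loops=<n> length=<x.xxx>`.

segments=8 loops=1 length=6.548

cell (1,2): code 0100 → (1.590,3.000)–(2.000,2.510)
cell (1,3): code 1100 → (1.771,4.000)–(1.590,3.000)
cell (1,4): code 1000 → (2.000,4.383)–(1.771,4.000)
cell (2,2): code 0110 → (2.000,2.510)–(3.000,2.377)
cell (2,4): code 1001 → (3.000,4.415)–(2.000,4.383)
cell (3,2): code 0010 → (3.000,2.377)–(3.611,3.000)
cell (3,3): code 0011 → (3.611,3.000)–(3.320,4.000)
cell (3,4): code 0001 → (3.320,4.000)–(3.000,4.415)
total: 8 segments, chained into 1 closed loop(s), length Σ = 6.548406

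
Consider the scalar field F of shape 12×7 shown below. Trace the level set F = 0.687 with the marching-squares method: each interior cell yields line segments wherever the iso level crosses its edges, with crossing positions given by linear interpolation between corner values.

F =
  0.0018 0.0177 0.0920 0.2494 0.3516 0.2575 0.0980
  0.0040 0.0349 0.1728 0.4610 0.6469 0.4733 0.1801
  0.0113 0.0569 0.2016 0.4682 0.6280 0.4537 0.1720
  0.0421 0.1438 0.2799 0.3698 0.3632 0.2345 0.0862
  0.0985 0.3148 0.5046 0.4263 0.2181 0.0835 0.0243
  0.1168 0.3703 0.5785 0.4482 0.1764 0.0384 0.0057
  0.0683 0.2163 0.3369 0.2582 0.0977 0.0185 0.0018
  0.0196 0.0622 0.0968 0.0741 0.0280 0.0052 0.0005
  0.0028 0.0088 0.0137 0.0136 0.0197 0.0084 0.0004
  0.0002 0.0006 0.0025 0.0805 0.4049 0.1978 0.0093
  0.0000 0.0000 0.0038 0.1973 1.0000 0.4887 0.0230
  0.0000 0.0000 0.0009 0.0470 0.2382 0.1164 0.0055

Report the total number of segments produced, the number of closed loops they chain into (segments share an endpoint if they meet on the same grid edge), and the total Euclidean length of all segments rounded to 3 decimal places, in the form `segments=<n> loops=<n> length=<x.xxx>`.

cell (9,3): code 0100 → (9.474,4.000)–(10.000,3.610)
cell (9,4): code 1000 → (10.000,4.612)–(9.474,4.000)
cell (10,3): code 0010 → (10.000,3.610)–(10.411,4.000)
cell (10,4): code 0001 → (10.411,4.000)–(10.000,4.612)
total: 4 segments, chained into 1 closed loop(s), length Σ = 2.765534

segments=4 loops=1 length=2.766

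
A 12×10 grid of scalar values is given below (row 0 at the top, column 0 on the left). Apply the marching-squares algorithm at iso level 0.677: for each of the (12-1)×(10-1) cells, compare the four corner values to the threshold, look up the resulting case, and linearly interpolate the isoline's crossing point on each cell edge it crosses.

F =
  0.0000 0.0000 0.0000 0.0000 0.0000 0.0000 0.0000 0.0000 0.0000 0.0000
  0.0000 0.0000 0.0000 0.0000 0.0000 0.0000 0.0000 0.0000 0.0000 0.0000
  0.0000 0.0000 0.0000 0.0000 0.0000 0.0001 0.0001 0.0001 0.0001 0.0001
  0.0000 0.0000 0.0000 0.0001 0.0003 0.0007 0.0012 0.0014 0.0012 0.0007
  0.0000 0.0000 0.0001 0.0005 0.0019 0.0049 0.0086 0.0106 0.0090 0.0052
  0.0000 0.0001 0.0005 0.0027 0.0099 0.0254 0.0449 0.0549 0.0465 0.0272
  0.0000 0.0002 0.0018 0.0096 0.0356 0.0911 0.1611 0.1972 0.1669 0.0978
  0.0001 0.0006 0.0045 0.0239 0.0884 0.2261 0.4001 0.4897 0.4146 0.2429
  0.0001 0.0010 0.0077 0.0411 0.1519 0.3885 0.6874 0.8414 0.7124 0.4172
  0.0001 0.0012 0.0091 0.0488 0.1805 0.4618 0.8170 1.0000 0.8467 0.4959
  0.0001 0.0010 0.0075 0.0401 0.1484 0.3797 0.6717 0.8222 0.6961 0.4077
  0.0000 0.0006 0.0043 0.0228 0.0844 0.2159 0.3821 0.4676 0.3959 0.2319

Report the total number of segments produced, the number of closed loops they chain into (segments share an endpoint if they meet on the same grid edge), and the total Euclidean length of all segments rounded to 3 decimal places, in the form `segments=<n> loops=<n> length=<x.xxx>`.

cell (7,5): code 0100 → (7.964,6.000)–(8.000,5.965)
cell (7,6): code 1100 → (7.533,7.000)–(7.964,6.000)
cell (7,7): code 1100 → (7.881,8.000)–(7.533,7.000)
cell (7,8): code 1000 → (8.000,8.120)–(7.881,8.000)
cell (8,5): code 0110 → (8.000,5.965)–(9.000,5.606)
cell (8,8): code 1001 → (9.000,8.484)–(8.000,8.120)
cell (9,5): code 0010 → (9.000,5.606)–(9.964,6.000)
cell (9,6): code 0111 → (9.964,6.000)–(10.000,6.035)
cell (9,8): code 1001 → (10.000,8.066)–(9.000,8.484)
cell (10,6): code 0010 → (10.000,6.035)–(10.409,7.000)
cell (10,7): code 0011 → (10.409,7.000)–(10.064,8.000)
cell (10,8): code 0001 → (10.064,8.000)–(10.000,8.066)
total: 12 segments, chained into 1 closed loop(s), length Σ = 8.867258

segments=12 loops=1 length=8.867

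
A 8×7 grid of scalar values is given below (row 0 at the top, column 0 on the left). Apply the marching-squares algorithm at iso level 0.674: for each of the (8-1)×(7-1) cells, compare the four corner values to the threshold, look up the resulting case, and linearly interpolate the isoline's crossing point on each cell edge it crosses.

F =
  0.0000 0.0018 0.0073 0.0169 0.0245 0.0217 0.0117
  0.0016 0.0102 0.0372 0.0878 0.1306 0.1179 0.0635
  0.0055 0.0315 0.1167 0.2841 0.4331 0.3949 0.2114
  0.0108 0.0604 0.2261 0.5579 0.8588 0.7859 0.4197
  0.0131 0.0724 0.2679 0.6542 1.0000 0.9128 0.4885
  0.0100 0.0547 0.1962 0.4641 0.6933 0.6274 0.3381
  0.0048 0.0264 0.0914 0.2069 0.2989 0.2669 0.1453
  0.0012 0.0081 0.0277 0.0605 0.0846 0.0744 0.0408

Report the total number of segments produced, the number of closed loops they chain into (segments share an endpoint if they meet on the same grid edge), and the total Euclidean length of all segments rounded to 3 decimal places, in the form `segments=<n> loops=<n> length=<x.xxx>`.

cell (2,3): code 0100 → (2.566,4.000)–(3.000,3.386)
cell (2,4): code 1100 → (2.714,5.000)–(2.566,4.000)
cell (2,5): code 1000 → (3.000,5.306)–(2.714,5.000)
cell (3,3): code 0110 → (3.000,3.386)–(4.000,3.057)
cell (3,5): code 1001 → (4.000,5.563)–(3.000,5.306)
cell (4,3): code 0110 → (4.000,3.057)–(5.000,3.916)
cell (4,4): code 1011 → (5.000,4.293)–(4.837,5.000)
cell (4,5): code 0001 → (4.837,5.000)–(4.000,5.563)
cell (5,3): code 0010 → (5.000,3.916)–(5.049,4.000)
cell (5,4): code 0001 → (5.049,4.000)–(5.000,4.293)
total: 10 segments, chained into 1 closed loop(s), length Σ = 7.713225

segments=10 loops=1 length=7.713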